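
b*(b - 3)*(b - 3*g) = b^3 - 3*b^2*g - 3*b^2 + 9*b*g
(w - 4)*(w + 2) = w^2 - 2*w - 8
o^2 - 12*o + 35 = (o - 7)*(o - 5)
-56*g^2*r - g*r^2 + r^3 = r*(-8*g + r)*(7*g + r)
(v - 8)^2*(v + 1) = v^3 - 15*v^2 + 48*v + 64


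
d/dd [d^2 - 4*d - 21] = 2*d - 4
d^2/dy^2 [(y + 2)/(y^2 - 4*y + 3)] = 2*((2 - 3*y)*(y^2 - 4*y + 3) + 4*(y - 2)^2*(y + 2))/(y^2 - 4*y + 3)^3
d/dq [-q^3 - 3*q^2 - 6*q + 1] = -3*q^2 - 6*q - 6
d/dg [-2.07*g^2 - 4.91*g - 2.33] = -4.14*g - 4.91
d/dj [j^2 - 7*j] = 2*j - 7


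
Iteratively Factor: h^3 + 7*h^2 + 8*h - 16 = (h + 4)*(h^2 + 3*h - 4) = (h + 4)^2*(h - 1)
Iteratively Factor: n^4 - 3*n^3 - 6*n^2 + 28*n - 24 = (n - 2)*(n^3 - n^2 - 8*n + 12) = (n - 2)^2*(n^2 + n - 6) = (n - 2)^3*(n + 3)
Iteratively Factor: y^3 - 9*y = (y + 3)*(y^2 - 3*y) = (y - 3)*(y + 3)*(y)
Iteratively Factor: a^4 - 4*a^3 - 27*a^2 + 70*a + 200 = (a - 5)*(a^3 + a^2 - 22*a - 40) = (a - 5)*(a + 4)*(a^2 - 3*a - 10) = (a - 5)^2*(a + 4)*(a + 2)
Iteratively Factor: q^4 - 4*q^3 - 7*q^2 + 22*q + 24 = (q - 3)*(q^3 - q^2 - 10*q - 8) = (q - 4)*(q - 3)*(q^2 + 3*q + 2) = (q - 4)*(q - 3)*(q + 2)*(q + 1)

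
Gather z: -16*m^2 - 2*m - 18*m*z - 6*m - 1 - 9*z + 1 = -16*m^2 - 8*m + z*(-18*m - 9)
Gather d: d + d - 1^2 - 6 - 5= 2*d - 12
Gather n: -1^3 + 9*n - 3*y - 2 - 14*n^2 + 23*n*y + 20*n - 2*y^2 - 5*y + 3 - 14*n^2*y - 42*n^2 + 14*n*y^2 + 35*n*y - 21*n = n^2*(-14*y - 56) + n*(14*y^2 + 58*y + 8) - 2*y^2 - 8*y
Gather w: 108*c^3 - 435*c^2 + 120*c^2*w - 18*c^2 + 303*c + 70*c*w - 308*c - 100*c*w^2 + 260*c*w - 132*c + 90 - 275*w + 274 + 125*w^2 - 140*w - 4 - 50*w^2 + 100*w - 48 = 108*c^3 - 453*c^2 - 137*c + w^2*(75 - 100*c) + w*(120*c^2 + 330*c - 315) + 312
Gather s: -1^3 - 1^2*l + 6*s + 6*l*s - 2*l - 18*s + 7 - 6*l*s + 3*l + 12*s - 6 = 0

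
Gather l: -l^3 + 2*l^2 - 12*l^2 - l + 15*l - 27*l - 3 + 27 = -l^3 - 10*l^2 - 13*l + 24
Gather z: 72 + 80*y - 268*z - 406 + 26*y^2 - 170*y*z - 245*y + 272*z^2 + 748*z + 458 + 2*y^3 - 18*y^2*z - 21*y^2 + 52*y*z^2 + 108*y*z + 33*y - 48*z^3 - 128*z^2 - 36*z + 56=2*y^3 + 5*y^2 - 132*y - 48*z^3 + z^2*(52*y + 144) + z*(-18*y^2 - 62*y + 444) + 180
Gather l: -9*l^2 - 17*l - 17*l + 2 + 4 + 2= -9*l^2 - 34*l + 8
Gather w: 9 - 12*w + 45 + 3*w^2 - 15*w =3*w^2 - 27*w + 54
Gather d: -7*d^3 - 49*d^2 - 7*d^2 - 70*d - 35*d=-7*d^3 - 56*d^2 - 105*d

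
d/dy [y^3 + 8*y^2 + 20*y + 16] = 3*y^2 + 16*y + 20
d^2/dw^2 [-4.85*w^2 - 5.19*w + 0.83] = -9.70000000000000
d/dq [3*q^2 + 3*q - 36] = 6*q + 3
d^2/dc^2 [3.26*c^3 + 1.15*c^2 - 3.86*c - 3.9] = 19.56*c + 2.3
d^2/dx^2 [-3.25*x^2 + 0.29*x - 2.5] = -6.50000000000000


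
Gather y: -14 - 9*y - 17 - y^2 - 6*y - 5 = -y^2 - 15*y - 36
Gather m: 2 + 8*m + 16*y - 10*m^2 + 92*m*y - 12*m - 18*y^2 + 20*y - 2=-10*m^2 + m*(92*y - 4) - 18*y^2 + 36*y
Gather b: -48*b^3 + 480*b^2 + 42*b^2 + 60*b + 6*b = -48*b^3 + 522*b^2 + 66*b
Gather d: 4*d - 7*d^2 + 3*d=-7*d^2 + 7*d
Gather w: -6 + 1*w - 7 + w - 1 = 2*w - 14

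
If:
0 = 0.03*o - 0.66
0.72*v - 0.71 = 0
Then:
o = 22.00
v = 0.99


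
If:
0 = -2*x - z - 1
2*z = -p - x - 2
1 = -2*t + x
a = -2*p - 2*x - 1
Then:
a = 4*z + 3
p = -3*z/2 - 3/2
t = -z/4 - 3/4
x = -z/2 - 1/2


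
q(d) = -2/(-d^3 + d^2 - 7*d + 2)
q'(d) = -2*(3*d^2 - 2*d + 7)/(-d^3 + d^2 - 7*d + 2)^2 = 2*(-3*d^2 + 2*d - 7)/(d^3 - d^2 + 7*d - 2)^2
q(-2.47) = -0.05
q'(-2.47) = -0.04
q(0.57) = 1.08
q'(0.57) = -3.99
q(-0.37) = -0.42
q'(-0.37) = -0.71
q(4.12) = 0.03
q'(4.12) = -0.02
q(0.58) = 1.04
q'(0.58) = -3.72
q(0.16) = -2.22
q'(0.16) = -16.63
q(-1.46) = -0.11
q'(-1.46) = -0.11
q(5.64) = 0.01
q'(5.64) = -0.01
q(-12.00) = 0.00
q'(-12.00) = 0.00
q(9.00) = 0.00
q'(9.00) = 0.00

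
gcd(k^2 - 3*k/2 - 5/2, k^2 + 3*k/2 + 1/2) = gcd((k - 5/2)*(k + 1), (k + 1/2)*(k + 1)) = k + 1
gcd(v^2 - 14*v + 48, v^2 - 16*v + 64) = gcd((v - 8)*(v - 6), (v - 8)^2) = v - 8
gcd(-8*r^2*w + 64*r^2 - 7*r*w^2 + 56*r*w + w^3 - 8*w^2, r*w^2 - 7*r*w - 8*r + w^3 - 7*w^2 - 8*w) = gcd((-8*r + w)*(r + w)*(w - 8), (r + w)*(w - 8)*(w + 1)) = r*w - 8*r + w^2 - 8*w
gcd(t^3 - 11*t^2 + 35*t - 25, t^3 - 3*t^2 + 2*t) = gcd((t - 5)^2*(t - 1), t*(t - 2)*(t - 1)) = t - 1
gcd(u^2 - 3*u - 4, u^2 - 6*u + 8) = u - 4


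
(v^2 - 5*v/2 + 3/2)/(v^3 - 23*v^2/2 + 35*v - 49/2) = (2*v - 3)/(2*v^2 - 21*v + 49)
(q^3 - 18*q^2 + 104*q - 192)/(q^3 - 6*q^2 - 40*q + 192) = (q - 6)/(q + 6)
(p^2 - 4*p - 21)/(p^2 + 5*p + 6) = (p - 7)/(p + 2)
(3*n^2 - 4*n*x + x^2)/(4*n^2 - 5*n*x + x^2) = (-3*n + x)/(-4*n + x)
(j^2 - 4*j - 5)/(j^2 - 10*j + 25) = (j + 1)/(j - 5)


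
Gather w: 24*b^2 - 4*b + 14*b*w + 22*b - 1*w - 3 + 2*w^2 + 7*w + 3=24*b^2 + 18*b + 2*w^2 + w*(14*b + 6)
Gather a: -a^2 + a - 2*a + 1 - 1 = -a^2 - a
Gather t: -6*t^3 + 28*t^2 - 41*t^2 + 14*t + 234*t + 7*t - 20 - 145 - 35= -6*t^3 - 13*t^2 + 255*t - 200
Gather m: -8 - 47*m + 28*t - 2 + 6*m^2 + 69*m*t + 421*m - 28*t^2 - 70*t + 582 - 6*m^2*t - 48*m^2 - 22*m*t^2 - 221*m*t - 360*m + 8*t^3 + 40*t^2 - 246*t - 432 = m^2*(-6*t - 42) + m*(-22*t^2 - 152*t + 14) + 8*t^3 + 12*t^2 - 288*t + 140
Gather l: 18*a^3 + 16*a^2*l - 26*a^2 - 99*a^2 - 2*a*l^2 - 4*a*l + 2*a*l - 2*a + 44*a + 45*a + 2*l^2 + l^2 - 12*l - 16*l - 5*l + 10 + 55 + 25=18*a^3 - 125*a^2 + 87*a + l^2*(3 - 2*a) + l*(16*a^2 - 2*a - 33) + 90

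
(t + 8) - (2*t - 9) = 17 - t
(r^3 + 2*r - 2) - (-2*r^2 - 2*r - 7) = r^3 + 2*r^2 + 4*r + 5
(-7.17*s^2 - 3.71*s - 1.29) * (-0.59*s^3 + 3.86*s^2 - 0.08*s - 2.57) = 4.2303*s^5 - 25.4873*s^4 - 12.9859*s^3 + 13.7443*s^2 + 9.6379*s + 3.3153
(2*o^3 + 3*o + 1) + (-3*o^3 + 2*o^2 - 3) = -o^3 + 2*o^2 + 3*o - 2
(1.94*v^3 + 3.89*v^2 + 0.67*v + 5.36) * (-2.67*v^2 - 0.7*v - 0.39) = -5.1798*v^5 - 11.7443*v^4 - 5.2685*v^3 - 16.2973*v^2 - 4.0133*v - 2.0904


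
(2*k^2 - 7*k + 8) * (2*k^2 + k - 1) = 4*k^4 - 12*k^3 + 7*k^2 + 15*k - 8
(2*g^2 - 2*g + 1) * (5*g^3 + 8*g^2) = 10*g^5 + 6*g^4 - 11*g^3 + 8*g^2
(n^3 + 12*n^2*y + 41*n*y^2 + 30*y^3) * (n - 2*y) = n^4 + 10*n^3*y + 17*n^2*y^2 - 52*n*y^3 - 60*y^4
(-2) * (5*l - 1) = 2 - 10*l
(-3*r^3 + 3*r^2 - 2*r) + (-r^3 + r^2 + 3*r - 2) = -4*r^3 + 4*r^2 + r - 2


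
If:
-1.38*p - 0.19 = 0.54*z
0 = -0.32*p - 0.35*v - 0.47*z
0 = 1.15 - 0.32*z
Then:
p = -1.54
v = -3.41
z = 3.59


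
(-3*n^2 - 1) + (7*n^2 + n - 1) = 4*n^2 + n - 2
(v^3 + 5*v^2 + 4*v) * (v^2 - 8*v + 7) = v^5 - 3*v^4 - 29*v^3 + 3*v^2 + 28*v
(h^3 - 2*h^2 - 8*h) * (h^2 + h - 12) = h^5 - h^4 - 22*h^3 + 16*h^2 + 96*h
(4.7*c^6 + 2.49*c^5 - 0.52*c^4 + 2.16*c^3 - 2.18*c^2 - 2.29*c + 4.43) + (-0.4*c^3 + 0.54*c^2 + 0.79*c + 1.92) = 4.7*c^6 + 2.49*c^5 - 0.52*c^4 + 1.76*c^3 - 1.64*c^2 - 1.5*c + 6.35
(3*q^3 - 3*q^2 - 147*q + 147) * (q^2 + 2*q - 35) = 3*q^5 + 3*q^4 - 258*q^3 - 42*q^2 + 5439*q - 5145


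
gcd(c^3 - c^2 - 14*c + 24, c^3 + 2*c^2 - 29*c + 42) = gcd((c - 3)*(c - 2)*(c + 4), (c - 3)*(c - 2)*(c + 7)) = c^2 - 5*c + 6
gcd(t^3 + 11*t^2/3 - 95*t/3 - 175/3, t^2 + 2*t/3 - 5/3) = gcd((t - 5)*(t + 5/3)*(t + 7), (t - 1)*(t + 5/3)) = t + 5/3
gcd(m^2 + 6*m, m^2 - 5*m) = m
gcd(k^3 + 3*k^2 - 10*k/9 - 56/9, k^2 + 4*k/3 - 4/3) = k + 2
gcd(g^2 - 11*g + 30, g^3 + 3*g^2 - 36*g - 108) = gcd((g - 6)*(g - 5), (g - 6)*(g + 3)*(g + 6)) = g - 6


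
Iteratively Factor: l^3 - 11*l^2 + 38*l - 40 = (l - 2)*(l^2 - 9*l + 20) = (l - 4)*(l - 2)*(l - 5)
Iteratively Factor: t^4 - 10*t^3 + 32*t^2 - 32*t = (t)*(t^3 - 10*t^2 + 32*t - 32) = t*(t - 4)*(t^2 - 6*t + 8) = t*(t - 4)^2*(t - 2)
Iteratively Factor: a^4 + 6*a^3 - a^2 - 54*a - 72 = (a + 4)*(a^3 + 2*a^2 - 9*a - 18) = (a + 3)*(a + 4)*(a^2 - a - 6) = (a - 3)*(a + 3)*(a + 4)*(a + 2)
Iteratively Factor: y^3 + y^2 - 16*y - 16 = (y + 1)*(y^2 - 16) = (y - 4)*(y + 1)*(y + 4)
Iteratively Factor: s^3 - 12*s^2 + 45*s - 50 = (s - 5)*(s^2 - 7*s + 10) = (s - 5)^2*(s - 2)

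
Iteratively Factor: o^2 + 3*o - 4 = (o - 1)*(o + 4)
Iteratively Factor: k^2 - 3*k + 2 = (k - 1)*(k - 2)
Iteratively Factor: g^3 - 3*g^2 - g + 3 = (g - 3)*(g^2 - 1) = (g - 3)*(g + 1)*(g - 1)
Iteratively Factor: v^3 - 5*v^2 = (v)*(v^2 - 5*v) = v*(v - 5)*(v)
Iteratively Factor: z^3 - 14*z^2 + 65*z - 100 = (z - 4)*(z^2 - 10*z + 25) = (z - 5)*(z - 4)*(z - 5)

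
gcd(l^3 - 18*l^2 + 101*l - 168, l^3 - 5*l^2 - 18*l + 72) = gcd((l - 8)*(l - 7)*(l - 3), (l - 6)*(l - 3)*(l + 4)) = l - 3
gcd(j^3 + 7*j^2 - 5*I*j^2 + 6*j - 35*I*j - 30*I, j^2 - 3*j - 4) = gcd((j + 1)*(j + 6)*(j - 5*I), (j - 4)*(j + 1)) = j + 1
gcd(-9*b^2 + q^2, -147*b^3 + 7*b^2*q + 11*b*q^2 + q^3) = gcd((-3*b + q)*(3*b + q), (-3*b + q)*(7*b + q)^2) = -3*b + q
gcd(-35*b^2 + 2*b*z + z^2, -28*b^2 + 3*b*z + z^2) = 7*b + z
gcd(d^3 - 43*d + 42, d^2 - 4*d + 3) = d - 1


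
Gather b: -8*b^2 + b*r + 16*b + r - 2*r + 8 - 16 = -8*b^2 + b*(r + 16) - r - 8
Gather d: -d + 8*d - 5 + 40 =7*d + 35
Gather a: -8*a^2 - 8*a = -8*a^2 - 8*a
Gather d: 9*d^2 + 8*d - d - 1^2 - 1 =9*d^2 + 7*d - 2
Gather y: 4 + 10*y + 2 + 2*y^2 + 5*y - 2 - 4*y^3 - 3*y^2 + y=-4*y^3 - y^2 + 16*y + 4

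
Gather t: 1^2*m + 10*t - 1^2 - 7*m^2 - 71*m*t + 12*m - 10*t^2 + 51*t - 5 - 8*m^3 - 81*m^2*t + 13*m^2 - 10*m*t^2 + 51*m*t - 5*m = -8*m^3 + 6*m^2 + 8*m + t^2*(-10*m - 10) + t*(-81*m^2 - 20*m + 61) - 6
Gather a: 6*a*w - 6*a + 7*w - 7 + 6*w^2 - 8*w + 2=a*(6*w - 6) + 6*w^2 - w - 5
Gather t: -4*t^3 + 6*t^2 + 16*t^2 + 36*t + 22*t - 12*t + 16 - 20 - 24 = -4*t^3 + 22*t^2 + 46*t - 28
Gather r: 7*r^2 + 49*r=7*r^2 + 49*r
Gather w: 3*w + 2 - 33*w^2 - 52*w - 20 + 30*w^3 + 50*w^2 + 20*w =30*w^3 + 17*w^2 - 29*w - 18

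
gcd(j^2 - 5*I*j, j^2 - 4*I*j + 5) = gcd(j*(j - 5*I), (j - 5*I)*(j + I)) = j - 5*I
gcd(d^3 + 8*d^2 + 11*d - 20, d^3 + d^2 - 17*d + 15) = d^2 + 4*d - 5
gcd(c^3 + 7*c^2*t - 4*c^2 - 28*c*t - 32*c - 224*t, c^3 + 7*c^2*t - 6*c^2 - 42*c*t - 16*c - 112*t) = c^2 + 7*c*t - 8*c - 56*t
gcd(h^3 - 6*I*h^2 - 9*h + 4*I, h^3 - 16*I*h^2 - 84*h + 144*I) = h - 4*I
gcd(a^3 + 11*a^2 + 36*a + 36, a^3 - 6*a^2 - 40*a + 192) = a + 6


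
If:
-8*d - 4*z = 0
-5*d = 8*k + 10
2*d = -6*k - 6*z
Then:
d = -6/11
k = -10/11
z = 12/11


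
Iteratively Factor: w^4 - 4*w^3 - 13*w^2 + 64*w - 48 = (w - 1)*(w^3 - 3*w^2 - 16*w + 48) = (w - 1)*(w + 4)*(w^2 - 7*w + 12) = (w - 3)*(w - 1)*(w + 4)*(w - 4)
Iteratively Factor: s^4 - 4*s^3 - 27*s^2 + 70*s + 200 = (s - 5)*(s^3 + s^2 - 22*s - 40) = (s - 5)*(s + 2)*(s^2 - s - 20) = (s - 5)^2*(s + 2)*(s + 4)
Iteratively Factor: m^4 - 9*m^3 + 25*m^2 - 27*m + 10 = (m - 5)*(m^3 - 4*m^2 + 5*m - 2) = (m - 5)*(m - 1)*(m^2 - 3*m + 2) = (m - 5)*(m - 2)*(m - 1)*(m - 1)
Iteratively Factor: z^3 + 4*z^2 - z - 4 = (z + 4)*(z^2 - 1) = (z + 1)*(z + 4)*(z - 1)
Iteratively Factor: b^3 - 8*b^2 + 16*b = (b - 4)*(b^2 - 4*b) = (b - 4)^2*(b)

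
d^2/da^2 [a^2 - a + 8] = 2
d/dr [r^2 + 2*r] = 2*r + 2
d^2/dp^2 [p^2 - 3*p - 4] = 2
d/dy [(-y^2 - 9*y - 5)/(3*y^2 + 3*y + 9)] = 2*(4*y^2 + 2*y - 11)/(3*(y^4 + 2*y^3 + 7*y^2 + 6*y + 9))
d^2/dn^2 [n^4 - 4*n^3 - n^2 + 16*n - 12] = 12*n^2 - 24*n - 2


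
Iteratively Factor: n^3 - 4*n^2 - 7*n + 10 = (n + 2)*(n^2 - 6*n + 5) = (n - 1)*(n + 2)*(n - 5)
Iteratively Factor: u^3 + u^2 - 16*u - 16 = (u - 4)*(u^2 + 5*u + 4) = (u - 4)*(u + 1)*(u + 4)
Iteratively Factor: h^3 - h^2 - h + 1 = (h + 1)*(h^2 - 2*h + 1) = (h - 1)*(h + 1)*(h - 1)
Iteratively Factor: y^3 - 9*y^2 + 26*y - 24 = (y - 2)*(y^2 - 7*y + 12) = (y - 4)*(y - 2)*(y - 3)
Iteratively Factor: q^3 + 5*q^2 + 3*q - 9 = (q - 1)*(q^2 + 6*q + 9) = (q - 1)*(q + 3)*(q + 3)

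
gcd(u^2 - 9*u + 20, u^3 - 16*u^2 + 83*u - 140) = u^2 - 9*u + 20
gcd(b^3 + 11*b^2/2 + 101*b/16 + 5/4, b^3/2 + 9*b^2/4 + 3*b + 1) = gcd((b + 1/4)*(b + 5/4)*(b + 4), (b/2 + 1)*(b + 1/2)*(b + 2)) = 1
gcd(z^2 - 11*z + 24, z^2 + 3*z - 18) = z - 3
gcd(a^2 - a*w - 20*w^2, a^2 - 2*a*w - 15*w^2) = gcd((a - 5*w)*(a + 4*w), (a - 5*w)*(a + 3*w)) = -a + 5*w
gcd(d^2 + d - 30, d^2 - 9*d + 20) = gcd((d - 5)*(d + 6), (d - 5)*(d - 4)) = d - 5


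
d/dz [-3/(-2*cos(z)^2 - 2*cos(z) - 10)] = 3*(2*cos(z) + 1)*sin(z)/(2*(cos(z)^2 + cos(z) + 5)^2)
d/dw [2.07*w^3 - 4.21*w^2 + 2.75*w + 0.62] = 6.21*w^2 - 8.42*w + 2.75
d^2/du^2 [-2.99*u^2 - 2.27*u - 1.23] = -5.98000000000000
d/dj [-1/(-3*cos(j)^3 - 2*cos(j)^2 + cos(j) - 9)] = (9*cos(j)^2 + 4*cos(j) - 1)*sin(j)/(3*cos(j)^3 + 2*cos(j)^2 - cos(j) + 9)^2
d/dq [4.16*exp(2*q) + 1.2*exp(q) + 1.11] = (8.32*exp(q) + 1.2)*exp(q)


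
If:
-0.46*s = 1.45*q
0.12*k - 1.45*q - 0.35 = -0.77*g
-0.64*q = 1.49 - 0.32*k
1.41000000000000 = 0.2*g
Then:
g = 7.05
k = 13.97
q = 4.66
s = -14.69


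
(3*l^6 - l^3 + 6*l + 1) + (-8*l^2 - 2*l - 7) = 3*l^6 - l^3 - 8*l^2 + 4*l - 6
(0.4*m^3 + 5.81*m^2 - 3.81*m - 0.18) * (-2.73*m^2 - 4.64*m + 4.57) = -1.092*m^5 - 17.7173*m^4 - 14.7291*m^3 + 44.7215*m^2 - 16.5765*m - 0.8226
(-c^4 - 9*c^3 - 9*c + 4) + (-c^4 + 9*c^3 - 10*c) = -2*c^4 - 19*c + 4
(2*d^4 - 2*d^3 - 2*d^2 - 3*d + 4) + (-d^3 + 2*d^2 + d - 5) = 2*d^4 - 3*d^3 - 2*d - 1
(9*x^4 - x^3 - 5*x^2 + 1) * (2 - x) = -9*x^5 + 19*x^4 + 3*x^3 - 10*x^2 - x + 2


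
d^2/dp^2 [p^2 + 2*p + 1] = 2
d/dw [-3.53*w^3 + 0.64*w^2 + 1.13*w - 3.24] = -10.59*w^2 + 1.28*w + 1.13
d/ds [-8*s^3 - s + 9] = -24*s^2 - 1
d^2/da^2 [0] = 0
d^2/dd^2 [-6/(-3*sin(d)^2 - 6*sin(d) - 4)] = 36*(-6*sin(d)^4 - 9*sin(d)^3 + 11*sin(d)^2 + 22*sin(d) + 8)/(3*sin(d)^2 + 6*sin(d) + 4)^3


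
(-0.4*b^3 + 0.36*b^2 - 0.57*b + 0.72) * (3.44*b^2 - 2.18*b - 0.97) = -1.376*b^5 + 2.1104*b^4 - 2.3576*b^3 + 3.3702*b^2 - 1.0167*b - 0.6984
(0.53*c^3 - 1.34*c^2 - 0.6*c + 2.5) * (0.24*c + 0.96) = 0.1272*c^4 + 0.1872*c^3 - 1.4304*c^2 + 0.024*c + 2.4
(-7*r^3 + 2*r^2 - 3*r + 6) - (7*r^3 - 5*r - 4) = -14*r^3 + 2*r^2 + 2*r + 10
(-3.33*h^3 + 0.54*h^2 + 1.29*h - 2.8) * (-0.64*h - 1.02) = 2.1312*h^4 + 3.051*h^3 - 1.3764*h^2 + 0.4762*h + 2.856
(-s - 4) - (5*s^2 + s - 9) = -5*s^2 - 2*s + 5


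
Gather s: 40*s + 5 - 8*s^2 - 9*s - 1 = -8*s^2 + 31*s + 4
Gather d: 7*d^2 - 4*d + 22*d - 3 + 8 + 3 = 7*d^2 + 18*d + 8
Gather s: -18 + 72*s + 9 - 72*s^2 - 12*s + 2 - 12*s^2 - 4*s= -84*s^2 + 56*s - 7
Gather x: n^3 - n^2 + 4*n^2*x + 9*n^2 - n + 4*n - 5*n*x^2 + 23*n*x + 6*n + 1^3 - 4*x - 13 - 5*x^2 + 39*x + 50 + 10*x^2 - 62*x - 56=n^3 + 8*n^2 + 9*n + x^2*(5 - 5*n) + x*(4*n^2 + 23*n - 27) - 18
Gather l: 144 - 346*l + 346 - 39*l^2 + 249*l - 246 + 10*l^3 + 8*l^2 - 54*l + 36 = 10*l^3 - 31*l^2 - 151*l + 280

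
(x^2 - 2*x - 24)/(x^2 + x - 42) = (x + 4)/(x + 7)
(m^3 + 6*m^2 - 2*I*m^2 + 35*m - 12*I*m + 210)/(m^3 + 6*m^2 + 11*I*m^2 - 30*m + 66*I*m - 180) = (m - 7*I)/(m + 6*I)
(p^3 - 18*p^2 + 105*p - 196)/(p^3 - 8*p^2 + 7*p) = (p^2 - 11*p + 28)/(p*(p - 1))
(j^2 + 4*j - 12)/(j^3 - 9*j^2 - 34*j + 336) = (j - 2)/(j^2 - 15*j + 56)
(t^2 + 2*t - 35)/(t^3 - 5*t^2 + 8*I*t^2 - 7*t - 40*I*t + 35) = (t + 7)/(t^2 + 8*I*t - 7)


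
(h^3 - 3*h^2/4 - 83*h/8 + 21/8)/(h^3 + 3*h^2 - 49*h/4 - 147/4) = (4*h - 1)/(2*(2*h + 7))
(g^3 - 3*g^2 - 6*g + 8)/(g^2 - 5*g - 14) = (g^2 - 5*g + 4)/(g - 7)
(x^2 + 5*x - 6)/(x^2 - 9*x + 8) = (x + 6)/(x - 8)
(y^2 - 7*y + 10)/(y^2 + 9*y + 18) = (y^2 - 7*y + 10)/(y^2 + 9*y + 18)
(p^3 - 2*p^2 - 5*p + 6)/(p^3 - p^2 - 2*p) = (-p^3 + 2*p^2 + 5*p - 6)/(p*(-p^2 + p + 2))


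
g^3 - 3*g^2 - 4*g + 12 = (g - 3)*(g - 2)*(g + 2)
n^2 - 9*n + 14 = (n - 7)*(n - 2)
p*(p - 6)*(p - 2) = p^3 - 8*p^2 + 12*p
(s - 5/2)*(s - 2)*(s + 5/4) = s^3 - 13*s^2/4 - 5*s/8 + 25/4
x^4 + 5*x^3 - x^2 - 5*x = x*(x - 1)*(x + 1)*(x + 5)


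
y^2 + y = y*(y + 1)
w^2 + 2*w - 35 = (w - 5)*(w + 7)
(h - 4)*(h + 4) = h^2 - 16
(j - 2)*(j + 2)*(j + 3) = j^3 + 3*j^2 - 4*j - 12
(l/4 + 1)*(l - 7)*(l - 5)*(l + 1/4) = l^4/4 - 31*l^3/16 - 15*l^2/4 + 547*l/16 + 35/4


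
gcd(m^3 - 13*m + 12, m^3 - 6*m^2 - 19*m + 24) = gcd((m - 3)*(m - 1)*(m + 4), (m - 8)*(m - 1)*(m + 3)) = m - 1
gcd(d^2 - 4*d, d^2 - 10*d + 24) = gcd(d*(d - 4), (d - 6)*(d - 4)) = d - 4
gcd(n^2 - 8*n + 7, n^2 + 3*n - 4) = n - 1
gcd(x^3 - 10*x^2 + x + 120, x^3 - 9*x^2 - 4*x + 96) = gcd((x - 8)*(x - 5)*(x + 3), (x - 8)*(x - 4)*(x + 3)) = x^2 - 5*x - 24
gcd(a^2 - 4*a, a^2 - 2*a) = a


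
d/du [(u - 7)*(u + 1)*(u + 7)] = 3*u^2 + 2*u - 49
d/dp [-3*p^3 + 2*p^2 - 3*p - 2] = -9*p^2 + 4*p - 3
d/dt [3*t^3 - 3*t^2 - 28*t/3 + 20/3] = 9*t^2 - 6*t - 28/3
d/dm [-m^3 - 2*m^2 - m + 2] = -3*m^2 - 4*m - 1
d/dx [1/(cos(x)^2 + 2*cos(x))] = 2*(sin(x)/cos(x)^2 + tan(x))/(cos(x) + 2)^2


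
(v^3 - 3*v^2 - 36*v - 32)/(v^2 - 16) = (v^2 - 7*v - 8)/(v - 4)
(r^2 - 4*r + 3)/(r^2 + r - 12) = (r - 1)/(r + 4)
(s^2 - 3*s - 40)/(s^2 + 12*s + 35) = (s - 8)/(s + 7)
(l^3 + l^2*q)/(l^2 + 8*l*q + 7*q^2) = l^2/(l + 7*q)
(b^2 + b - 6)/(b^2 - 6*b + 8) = (b + 3)/(b - 4)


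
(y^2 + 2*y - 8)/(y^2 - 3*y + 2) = (y + 4)/(y - 1)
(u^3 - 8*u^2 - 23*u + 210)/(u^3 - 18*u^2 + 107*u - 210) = (u + 5)/(u - 5)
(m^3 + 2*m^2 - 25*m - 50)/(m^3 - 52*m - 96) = (m^2 - 25)/(m^2 - 2*m - 48)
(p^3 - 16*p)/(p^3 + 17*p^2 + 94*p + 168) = p*(p - 4)/(p^2 + 13*p + 42)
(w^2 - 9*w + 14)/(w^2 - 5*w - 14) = (w - 2)/(w + 2)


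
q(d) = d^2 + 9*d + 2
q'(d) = 2*d + 9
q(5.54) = 82.55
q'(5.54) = 20.08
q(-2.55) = -14.45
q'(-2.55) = 3.90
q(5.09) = 73.72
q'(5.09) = 19.18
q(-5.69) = -16.83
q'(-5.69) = -2.38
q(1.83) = 21.82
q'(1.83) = 12.66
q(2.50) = 30.75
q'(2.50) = 14.00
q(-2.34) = -13.58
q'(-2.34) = 4.32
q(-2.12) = -12.59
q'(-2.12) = 4.76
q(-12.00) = 38.00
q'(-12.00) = -15.00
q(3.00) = 38.00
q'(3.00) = 15.00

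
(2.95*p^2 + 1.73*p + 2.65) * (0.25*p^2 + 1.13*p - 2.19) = 0.7375*p^4 + 3.766*p^3 - 3.8431*p^2 - 0.7942*p - 5.8035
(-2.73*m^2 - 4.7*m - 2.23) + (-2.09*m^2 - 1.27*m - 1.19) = -4.82*m^2 - 5.97*m - 3.42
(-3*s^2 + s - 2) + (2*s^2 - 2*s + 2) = -s^2 - s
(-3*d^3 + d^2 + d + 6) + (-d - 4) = -3*d^3 + d^2 + 2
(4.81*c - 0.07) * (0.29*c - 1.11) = 1.3949*c^2 - 5.3594*c + 0.0777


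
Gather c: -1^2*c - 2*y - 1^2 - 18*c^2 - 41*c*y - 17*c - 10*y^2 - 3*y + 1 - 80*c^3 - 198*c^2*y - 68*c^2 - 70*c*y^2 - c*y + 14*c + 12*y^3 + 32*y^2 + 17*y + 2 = -80*c^3 + c^2*(-198*y - 86) + c*(-70*y^2 - 42*y - 4) + 12*y^3 + 22*y^2 + 12*y + 2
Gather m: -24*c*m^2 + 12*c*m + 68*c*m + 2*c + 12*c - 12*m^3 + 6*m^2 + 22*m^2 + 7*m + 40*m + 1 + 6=14*c - 12*m^3 + m^2*(28 - 24*c) + m*(80*c + 47) + 7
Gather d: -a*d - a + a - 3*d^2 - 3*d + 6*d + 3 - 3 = -3*d^2 + d*(3 - a)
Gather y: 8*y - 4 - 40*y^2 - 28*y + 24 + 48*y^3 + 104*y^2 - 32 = 48*y^3 + 64*y^2 - 20*y - 12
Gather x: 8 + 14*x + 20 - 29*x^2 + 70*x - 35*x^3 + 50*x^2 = -35*x^3 + 21*x^2 + 84*x + 28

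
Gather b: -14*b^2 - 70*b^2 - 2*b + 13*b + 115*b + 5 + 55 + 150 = -84*b^2 + 126*b + 210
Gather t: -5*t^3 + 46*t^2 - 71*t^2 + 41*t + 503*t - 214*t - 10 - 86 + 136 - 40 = -5*t^3 - 25*t^2 + 330*t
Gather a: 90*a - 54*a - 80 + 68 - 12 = 36*a - 24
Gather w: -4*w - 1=-4*w - 1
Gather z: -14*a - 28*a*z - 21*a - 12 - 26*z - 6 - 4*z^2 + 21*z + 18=-35*a - 4*z^2 + z*(-28*a - 5)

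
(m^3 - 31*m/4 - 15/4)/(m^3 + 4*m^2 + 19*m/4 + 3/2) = (2*m^2 - m - 15)/(2*m^2 + 7*m + 6)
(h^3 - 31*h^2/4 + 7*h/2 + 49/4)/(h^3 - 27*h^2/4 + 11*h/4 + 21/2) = (h - 7)/(h - 6)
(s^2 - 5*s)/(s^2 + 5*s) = (s - 5)/(s + 5)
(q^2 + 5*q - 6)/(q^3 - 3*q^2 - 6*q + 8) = (q + 6)/(q^2 - 2*q - 8)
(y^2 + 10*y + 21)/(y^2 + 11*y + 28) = (y + 3)/(y + 4)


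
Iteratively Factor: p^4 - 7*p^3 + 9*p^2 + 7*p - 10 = (p - 1)*(p^3 - 6*p^2 + 3*p + 10) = (p - 5)*(p - 1)*(p^2 - p - 2) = (p - 5)*(p - 1)*(p + 1)*(p - 2)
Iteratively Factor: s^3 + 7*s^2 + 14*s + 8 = (s + 2)*(s^2 + 5*s + 4) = (s + 1)*(s + 2)*(s + 4)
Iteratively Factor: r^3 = (r)*(r^2) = r^2*(r)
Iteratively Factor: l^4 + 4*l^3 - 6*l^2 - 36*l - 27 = (l + 3)*(l^3 + l^2 - 9*l - 9) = (l + 1)*(l + 3)*(l^2 - 9) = (l + 1)*(l + 3)^2*(l - 3)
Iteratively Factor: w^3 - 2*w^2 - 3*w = (w - 3)*(w^2 + w) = w*(w - 3)*(w + 1)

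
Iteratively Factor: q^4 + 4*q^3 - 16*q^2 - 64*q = (q - 4)*(q^3 + 8*q^2 + 16*q) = (q - 4)*(q + 4)*(q^2 + 4*q) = q*(q - 4)*(q + 4)*(q + 4)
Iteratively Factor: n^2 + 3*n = (n + 3)*(n)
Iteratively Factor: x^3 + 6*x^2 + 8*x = (x)*(x^2 + 6*x + 8) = x*(x + 4)*(x + 2)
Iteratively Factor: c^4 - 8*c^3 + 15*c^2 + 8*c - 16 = (c - 4)*(c^3 - 4*c^2 - c + 4) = (c - 4)^2*(c^2 - 1) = (c - 4)^2*(c + 1)*(c - 1)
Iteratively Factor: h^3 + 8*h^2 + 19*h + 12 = (h + 4)*(h^2 + 4*h + 3) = (h + 1)*(h + 4)*(h + 3)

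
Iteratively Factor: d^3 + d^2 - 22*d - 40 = (d + 4)*(d^2 - 3*d - 10) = (d + 2)*(d + 4)*(d - 5)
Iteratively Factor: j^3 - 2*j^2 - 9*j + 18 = (j - 2)*(j^2 - 9) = (j - 3)*(j - 2)*(j + 3)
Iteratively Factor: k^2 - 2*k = (k)*(k - 2)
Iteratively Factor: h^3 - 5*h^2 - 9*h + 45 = (h - 5)*(h^2 - 9) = (h - 5)*(h + 3)*(h - 3)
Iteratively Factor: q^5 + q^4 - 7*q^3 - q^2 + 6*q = (q)*(q^4 + q^3 - 7*q^2 - q + 6) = q*(q - 1)*(q^3 + 2*q^2 - 5*q - 6) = q*(q - 1)*(q + 1)*(q^2 + q - 6) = q*(q - 2)*(q - 1)*(q + 1)*(q + 3)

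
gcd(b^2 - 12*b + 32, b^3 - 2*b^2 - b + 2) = 1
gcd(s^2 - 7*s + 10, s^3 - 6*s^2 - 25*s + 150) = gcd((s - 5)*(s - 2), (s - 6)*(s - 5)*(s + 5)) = s - 5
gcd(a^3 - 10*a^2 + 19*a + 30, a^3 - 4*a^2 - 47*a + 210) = a^2 - 11*a + 30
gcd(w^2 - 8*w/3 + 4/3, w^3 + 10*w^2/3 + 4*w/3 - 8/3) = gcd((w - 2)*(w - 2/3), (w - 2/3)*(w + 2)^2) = w - 2/3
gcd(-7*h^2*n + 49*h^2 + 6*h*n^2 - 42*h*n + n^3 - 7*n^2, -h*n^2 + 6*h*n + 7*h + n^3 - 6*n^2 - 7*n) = h*n - 7*h - n^2 + 7*n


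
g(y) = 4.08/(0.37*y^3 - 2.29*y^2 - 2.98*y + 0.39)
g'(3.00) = 0.07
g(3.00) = -0.21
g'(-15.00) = -0.00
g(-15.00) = -0.00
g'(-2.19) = -0.80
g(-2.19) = -0.51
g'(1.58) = 0.41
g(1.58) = -0.48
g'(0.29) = 39.75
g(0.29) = -6.20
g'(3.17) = 0.06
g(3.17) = -0.20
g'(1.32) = 0.65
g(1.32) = -0.61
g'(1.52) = 0.46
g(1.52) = -0.50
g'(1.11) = 1.00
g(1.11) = -0.78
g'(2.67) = 0.10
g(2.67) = -0.24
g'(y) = 4.08*(-1.11*y^2 + 4.58*y + 2.98)/(0.37*y^3 - 2.29*y^2 - 2.98*y + 0.39)^2 = (-4.5288*y^2 + 18.6864*y + 12.1584)/(0.37*y^3 - 2.29*y^2 - 2.98*y + 0.39)^2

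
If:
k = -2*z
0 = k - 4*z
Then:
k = 0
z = 0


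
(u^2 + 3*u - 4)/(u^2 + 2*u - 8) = (u - 1)/(u - 2)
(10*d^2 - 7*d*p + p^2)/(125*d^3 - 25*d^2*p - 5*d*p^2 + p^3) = (-2*d + p)/(-25*d^2 + p^2)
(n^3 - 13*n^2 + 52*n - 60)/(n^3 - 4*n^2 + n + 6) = (n^2 - 11*n + 30)/(n^2 - 2*n - 3)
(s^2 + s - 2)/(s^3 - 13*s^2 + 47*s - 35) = (s + 2)/(s^2 - 12*s + 35)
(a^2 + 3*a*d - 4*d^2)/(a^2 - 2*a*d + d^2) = (a + 4*d)/(a - d)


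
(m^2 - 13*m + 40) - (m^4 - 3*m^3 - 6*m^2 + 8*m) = -m^4 + 3*m^3 + 7*m^2 - 21*m + 40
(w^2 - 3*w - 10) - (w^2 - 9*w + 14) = 6*w - 24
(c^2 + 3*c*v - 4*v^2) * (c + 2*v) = c^3 + 5*c^2*v + 2*c*v^2 - 8*v^3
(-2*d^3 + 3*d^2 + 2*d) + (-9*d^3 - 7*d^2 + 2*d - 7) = -11*d^3 - 4*d^2 + 4*d - 7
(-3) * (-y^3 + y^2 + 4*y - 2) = 3*y^3 - 3*y^2 - 12*y + 6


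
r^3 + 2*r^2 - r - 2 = (r - 1)*(r + 1)*(r + 2)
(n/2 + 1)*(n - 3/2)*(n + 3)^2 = n^4/2 + 13*n^3/4 + 9*n^2/2 - 27*n/4 - 27/2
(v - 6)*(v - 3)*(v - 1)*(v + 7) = v^4 - 3*v^3 - 43*v^2 + 171*v - 126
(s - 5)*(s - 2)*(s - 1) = s^3 - 8*s^2 + 17*s - 10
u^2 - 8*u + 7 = (u - 7)*(u - 1)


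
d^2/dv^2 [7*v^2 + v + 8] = 14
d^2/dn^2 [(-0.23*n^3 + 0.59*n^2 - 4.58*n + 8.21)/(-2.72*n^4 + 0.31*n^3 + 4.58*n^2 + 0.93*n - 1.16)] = (3.40326399999999*n^9 - 26.190336*n^8 + 426.79248*n^7 - 1283.928138*n^6 - 167.737986000001*n^5 + 1986.736578*n^4 - 198.04865*n^3 - 737.181258*n^2 - 79.679268*n - 93.143834)/(20.123648*n^12 - 6.880512*n^11 - 100.86984*n^10 + 2.499809*n^9 + 200.298498*n^8 + 43.868565*n^7 - 183.30728*n^6 - 67.052721*n^5 + 74.10081*n^4 + 27.589659*n^3 - 15.478692*n^2 - 3.754224*n + 1.560896)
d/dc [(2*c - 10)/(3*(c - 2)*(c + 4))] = 2*(-c^2 + 10*c + 2)/(3*(c^4 + 4*c^3 - 12*c^2 - 32*c + 64))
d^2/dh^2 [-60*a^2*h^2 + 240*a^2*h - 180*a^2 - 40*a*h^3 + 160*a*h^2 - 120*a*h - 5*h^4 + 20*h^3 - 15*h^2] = -120*a^2 - 240*a*h + 320*a - 60*h^2 + 120*h - 30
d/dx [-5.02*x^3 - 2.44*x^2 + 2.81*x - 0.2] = -15.06*x^2 - 4.88*x + 2.81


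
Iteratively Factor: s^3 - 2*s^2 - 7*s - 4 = (s + 1)*(s^2 - 3*s - 4) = (s + 1)^2*(s - 4)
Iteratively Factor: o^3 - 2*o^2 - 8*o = (o)*(o^2 - 2*o - 8) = o*(o + 2)*(o - 4)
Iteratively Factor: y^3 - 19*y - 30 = (y + 2)*(y^2 - 2*y - 15) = (y + 2)*(y + 3)*(y - 5)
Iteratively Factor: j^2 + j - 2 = (j - 1)*(j + 2)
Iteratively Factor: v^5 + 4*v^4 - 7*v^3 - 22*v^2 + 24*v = (v + 3)*(v^4 + v^3 - 10*v^2 + 8*v) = v*(v + 3)*(v^3 + v^2 - 10*v + 8) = v*(v - 1)*(v + 3)*(v^2 + 2*v - 8) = v*(v - 2)*(v - 1)*(v + 3)*(v + 4)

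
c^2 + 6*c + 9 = (c + 3)^2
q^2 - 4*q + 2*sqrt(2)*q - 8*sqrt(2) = (q - 4)*(q + 2*sqrt(2))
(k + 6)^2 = k^2 + 12*k + 36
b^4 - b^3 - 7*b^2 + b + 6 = (b - 3)*(b - 1)*(b + 1)*(b + 2)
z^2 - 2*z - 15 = (z - 5)*(z + 3)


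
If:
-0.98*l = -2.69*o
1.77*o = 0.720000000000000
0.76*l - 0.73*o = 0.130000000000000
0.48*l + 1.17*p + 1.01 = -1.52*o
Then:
No Solution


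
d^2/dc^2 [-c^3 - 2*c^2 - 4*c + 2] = -6*c - 4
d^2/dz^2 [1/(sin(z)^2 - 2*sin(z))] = 2*(-2*sin(z) + 3 + 1/sin(z) - 6/sin(z)^2 + 4/sin(z)^3)/(sin(z) - 2)^3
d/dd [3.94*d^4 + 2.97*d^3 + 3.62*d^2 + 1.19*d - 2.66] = 15.76*d^3 + 8.91*d^2 + 7.24*d + 1.19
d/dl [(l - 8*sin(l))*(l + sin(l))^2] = 3*(l + sin(l))*(-2*l*cos(l) + l - 5*sin(l) - 4*sin(2*l))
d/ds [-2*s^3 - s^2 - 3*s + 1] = -6*s^2 - 2*s - 3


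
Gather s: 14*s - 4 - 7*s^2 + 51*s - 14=-7*s^2 + 65*s - 18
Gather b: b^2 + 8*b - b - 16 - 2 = b^2 + 7*b - 18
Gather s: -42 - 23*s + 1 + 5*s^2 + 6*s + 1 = 5*s^2 - 17*s - 40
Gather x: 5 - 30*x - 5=-30*x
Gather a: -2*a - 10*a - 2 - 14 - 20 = -12*a - 36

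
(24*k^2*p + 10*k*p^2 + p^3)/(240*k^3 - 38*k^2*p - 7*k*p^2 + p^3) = p*(4*k + p)/(40*k^2 - 13*k*p + p^2)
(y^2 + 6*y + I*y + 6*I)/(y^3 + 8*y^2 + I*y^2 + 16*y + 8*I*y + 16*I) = (y + 6)/(y^2 + 8*y + 16)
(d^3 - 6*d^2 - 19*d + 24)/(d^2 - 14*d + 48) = (d^2 + 2*d - 3)/(d - 6)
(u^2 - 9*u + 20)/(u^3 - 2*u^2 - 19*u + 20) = (u - 4)/(u^2 + 3*u - 4)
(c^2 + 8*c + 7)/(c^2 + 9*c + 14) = (c + 1)/(c + 2)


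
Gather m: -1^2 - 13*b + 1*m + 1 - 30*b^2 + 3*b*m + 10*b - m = -30*b^2 + 3*b*m - 3*b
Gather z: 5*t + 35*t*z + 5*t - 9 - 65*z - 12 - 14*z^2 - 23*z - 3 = 10*t - 14*z^2 + z*(35*t - 88) - 24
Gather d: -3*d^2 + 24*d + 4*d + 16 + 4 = -3*d^2 + 28*d + 20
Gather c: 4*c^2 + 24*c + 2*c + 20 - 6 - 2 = 4*c^2 + 26*c + 12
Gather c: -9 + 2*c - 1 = 2*c - 10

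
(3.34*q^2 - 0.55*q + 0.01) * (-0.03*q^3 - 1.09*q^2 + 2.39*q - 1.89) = -0.1002*q^5 - 3.6241*q^4 + 8.5818*q^3 - 7.638*q^2 + 1.0634*q - 0.0189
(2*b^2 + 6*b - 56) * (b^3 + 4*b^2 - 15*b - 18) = 2*b^5 + 14*b^4 - 62*b^3 - 350*b^2 + 732*b + 1008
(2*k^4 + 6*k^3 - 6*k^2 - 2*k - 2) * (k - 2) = 2*k^5 + 2*k^4 - 18*k^3 + 10*k^2 + 2*k + 4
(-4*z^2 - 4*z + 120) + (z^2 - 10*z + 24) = -3*z^2 - 14*z + 144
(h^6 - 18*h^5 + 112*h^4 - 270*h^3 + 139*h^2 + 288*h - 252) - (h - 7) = h^6 - 18*h^5 + 112*h^4 - 270*h^3 + 139*h^2 + 287*h - 245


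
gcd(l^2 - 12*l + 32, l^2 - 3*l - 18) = 1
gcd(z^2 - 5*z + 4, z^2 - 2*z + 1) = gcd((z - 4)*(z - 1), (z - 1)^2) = z - 1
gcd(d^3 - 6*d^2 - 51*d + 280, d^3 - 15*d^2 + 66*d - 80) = d^2 - 13*d + 40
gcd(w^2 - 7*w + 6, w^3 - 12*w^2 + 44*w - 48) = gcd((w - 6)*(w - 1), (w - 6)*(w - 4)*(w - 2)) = w - 6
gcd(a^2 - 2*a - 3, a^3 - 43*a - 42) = a + 1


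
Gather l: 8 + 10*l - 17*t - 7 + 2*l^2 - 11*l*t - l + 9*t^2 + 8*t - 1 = 2*l^2 + l*(9 - 11*t) + 9*t^2 - 9*t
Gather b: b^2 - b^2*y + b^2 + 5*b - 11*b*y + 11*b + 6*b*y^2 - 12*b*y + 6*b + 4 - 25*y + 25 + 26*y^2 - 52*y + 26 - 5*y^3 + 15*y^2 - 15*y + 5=b^2*(2 - y) + b*(6*y^2 - 23*y + 22) - 5*y^3 + 41*y^2 - 92*y + 60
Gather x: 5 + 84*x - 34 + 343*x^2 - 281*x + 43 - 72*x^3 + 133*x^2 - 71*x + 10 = -72*x^3 + 476*x^2 - 268*x + 24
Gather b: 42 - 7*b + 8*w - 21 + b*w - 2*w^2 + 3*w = b*(w - 7) - 2*w^2 + 11*w + 21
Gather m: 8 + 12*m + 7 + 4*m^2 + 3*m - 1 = 4*m^2 + 15*m + 14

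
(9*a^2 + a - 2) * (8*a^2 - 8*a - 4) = 72*a^4 - 64*a^3 - 60*a^2 + 12*a + 8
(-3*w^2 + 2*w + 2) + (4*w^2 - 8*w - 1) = w^2 - 6*w + 1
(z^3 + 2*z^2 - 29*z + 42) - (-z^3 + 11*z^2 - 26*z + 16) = 2*z^3 - 9*z^2 - 3*z + 26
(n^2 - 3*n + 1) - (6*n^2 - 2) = -5*n^2 - 3*n + 3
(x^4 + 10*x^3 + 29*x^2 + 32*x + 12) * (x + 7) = x^5 + 17*x^4 + 99*x^3 + 235*x^2 + 236*x + 84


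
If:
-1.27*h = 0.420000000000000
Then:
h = -0.33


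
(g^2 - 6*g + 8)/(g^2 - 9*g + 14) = (g - 4)/(g - 7)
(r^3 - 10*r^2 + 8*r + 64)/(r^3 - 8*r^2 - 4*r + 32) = (r - 4)/(r - 2)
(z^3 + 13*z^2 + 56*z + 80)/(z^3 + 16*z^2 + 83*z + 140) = (z + 4)/(z + 7)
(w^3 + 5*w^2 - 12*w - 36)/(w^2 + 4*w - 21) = (w^2 + 8*w + 12)/(w + 7)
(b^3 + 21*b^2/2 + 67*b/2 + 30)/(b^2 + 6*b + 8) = (2*b^2 + 13*b + 15)/(2*(b + 2))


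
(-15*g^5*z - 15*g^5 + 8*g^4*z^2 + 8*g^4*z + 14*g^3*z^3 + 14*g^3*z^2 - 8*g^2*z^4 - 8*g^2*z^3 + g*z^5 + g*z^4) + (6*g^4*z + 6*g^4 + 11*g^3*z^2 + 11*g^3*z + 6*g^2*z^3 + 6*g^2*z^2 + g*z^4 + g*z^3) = -15*g^5*z - 15*g^5 + 8*g^4*z^2 + 14*g^4*z + 6*g^4 + 14*g^3*z^3 + 25*g^3*z^2 + 11*g^3*z - 8*g^2*z^4 - 2*g^2*z^3 + 6*g^2*z^2 + g*z^5 + 2*g*z^4 + g*z^3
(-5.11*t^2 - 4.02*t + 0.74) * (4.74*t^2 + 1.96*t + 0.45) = -24.2214*t^4 - 29.0704*t^3 - 6.6711*t^2 - 0.3586*t + 0.333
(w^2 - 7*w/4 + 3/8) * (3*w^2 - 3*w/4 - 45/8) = 3*w^4 - 6*w^3 - 51*w^2/16 + 153*w/16 - 135/64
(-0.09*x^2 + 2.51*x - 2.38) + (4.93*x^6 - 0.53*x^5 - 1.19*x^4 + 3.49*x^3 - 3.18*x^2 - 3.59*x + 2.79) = 4.93*x^6 - 0.53*x^5 - 1.19*x^4 + 3.49*x^3 - 3.27*x^2 - 1.08*x + 0.41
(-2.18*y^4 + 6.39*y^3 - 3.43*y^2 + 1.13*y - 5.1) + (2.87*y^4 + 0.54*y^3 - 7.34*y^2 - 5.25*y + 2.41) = 0.69*y^4 + 6.93*y^3 - 10.77*y^2 - 4.12*y - 2.69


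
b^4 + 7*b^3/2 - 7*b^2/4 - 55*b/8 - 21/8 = (b - 3/2)*(b + 1/2)*(b + 1)*(b + 7/2)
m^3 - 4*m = m*(m - 2)*(m + 2)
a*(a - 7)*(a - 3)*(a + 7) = a^4 - 3*a^3 - 49*a^2 + 147*a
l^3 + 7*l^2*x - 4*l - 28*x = (l - 2)*(l + 2)*(l + 7*x)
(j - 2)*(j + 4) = j^2 + 2*j - 8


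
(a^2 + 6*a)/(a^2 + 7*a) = (a + 6)/(a + 7)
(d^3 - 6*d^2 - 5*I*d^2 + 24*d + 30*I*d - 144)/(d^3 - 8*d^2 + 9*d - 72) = (d^2 - 2*d*(3 + 4*I) + 48*I)/(d^2 - d*(8 + 3*I) + 24*I)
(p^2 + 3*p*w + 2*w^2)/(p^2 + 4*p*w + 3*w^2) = (p + 2*w)/(p + 3*w)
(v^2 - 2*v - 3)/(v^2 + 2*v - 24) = (v^2 - 2*v - 3)/(v^2 + 2*v - 24)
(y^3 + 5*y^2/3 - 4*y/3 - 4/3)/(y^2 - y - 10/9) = 3*(y^2 + y - 2)/(3*y - 5)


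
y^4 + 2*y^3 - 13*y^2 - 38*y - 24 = (y - 4)*(y + 1)*(y + 2)*(y + 3)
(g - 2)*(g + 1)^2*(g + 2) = g^4 + 2*g^3 - 3*g^2 - 8*g - 4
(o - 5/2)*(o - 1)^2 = o^3 - 9*o^2/2 + 6*o - 5/2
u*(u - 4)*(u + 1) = u^3 - 3*u^2 - 4*u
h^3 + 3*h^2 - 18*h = h*(h - 3)*(h + 6)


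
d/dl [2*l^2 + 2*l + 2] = 4*l + 2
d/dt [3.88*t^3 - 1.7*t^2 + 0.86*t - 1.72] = 11.64*t^2 - 3.4*t + 0.86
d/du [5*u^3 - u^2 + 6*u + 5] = 15*u^2 - 2*u + 6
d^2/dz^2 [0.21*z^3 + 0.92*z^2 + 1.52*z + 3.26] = 1.26*z + 1.84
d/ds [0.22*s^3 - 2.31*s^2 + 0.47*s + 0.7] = 0.66*s^2 - 4.62*s + 0.47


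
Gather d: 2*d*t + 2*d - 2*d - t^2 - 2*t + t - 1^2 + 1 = 2*d*t - t^2 - t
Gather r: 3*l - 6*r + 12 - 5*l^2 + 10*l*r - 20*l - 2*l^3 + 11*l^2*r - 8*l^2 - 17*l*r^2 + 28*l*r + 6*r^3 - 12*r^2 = -2*l^3 - 13*l^2 - 17*l + 6*r^3 + r^2*(-17*l - 12) + r*(11*l^2 + 38*l - 6) + 12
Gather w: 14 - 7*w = 14 - 7*w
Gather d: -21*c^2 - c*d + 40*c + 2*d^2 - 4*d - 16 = -21*c^2 + 40*c + 2*d^2 + d*(-c - 4) - 16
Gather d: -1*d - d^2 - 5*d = -d^2 - 6*d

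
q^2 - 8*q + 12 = (q - 6)*(q - 2)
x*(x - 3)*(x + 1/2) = x^3 - 5*x^2/2 - 3*x/2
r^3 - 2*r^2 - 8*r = r*(r - 4)*(r + 2)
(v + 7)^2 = v^2 + 14*v + 49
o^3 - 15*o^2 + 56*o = o*(o - 8)*(o - 7)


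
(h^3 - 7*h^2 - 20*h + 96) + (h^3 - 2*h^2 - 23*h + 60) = 2*h^3 - 9*h^2 - 43*h + 156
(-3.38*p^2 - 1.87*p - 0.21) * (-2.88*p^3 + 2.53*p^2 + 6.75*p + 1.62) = 9.7344*p^5 - 3.1658*p^4 - 26.9413*p^3 - 18.6294*p^2 - 4.4469*p - 0.3402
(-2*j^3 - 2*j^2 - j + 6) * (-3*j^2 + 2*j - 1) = 6*j^5 + 2*j^4 + j^3 - 18*j^2 + 13*j - 6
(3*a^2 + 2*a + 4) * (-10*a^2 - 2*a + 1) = -30*a^4 - 26*a^3 - 41*a^2 - 6*a + 4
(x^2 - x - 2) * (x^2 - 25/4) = x^4 - x^3 - 33*x^2/4 + 25*x/4 + 25/2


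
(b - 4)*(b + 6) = b^2 + 2*b - 24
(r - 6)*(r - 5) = r^2 - 11*r + 30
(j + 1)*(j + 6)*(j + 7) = j^3 + 14*j^2 + 55*j + 42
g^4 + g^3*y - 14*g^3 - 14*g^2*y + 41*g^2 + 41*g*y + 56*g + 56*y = (g - 8)*(g - 7)*(g + 1)*(g + y)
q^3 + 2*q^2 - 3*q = q*(q - 1)*(q + 3)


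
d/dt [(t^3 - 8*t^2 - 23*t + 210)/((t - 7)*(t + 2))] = (t^2 + 4*t + 28)/(t^2 + 4*t + 4)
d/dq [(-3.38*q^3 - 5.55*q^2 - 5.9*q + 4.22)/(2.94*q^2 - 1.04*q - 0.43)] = (-9.9372*q^4 + 7.0304*q^3 + 27.4782*q^2 - 20.0406*q + 6.9258)/(8.6436*q^4 - 6.1152*q^3 - 1.4468*q^2 + 0.8944*q + 0.1849)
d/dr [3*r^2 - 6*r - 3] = 6*r - 6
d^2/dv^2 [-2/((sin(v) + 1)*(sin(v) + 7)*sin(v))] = 2*(9*sin(v)^2 + 79*sin(v) + 179 - 139/sin(v) - 238/sin(v)^2 - 98/sin(v)^3)/((sin(v) + 1)^2*(sin(v) + 7)^3)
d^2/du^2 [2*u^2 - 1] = 4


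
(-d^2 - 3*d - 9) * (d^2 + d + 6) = -d^4 - 4*d^3 - 18*d^2 - 27*d - 54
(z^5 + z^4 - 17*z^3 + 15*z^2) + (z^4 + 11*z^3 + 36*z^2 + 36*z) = z^5 + 2*z^4 - 6*z^3 + 51*z^2 + 36*z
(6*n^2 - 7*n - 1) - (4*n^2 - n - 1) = 2*n^2 - 6*n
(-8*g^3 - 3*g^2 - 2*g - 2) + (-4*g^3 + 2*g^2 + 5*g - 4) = -12*g^3 - g^2 + 3*g - 6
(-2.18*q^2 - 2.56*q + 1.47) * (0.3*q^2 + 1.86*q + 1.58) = -0.654*q^4 - 4.8228*q^3 - 7.765*q^2 - 1.3106*q + 2.3226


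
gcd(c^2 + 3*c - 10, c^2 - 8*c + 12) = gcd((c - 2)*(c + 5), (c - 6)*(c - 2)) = c - 2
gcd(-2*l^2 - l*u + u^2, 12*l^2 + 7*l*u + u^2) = 1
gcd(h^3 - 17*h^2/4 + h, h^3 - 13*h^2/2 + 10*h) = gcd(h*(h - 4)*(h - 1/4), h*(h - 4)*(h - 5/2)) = h^2 - 4*h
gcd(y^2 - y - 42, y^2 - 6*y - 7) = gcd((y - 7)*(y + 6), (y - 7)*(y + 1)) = y - 7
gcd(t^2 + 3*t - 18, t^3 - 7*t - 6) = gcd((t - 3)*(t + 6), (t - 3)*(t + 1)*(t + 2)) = t - 3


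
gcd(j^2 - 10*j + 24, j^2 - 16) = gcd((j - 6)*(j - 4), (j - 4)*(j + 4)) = j - 4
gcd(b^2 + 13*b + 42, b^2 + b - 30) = b + 6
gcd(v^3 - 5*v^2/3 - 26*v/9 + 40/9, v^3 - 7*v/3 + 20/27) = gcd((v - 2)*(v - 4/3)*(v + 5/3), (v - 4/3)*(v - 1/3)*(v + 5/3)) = v^2 + v/3 - 20/9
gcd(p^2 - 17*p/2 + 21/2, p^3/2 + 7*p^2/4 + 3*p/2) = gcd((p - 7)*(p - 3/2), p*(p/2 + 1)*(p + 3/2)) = 1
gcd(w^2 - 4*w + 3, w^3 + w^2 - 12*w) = w - 3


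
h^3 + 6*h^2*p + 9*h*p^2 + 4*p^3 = (h + p)^2*(h + 4*p)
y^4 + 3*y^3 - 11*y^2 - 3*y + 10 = (y - 2)*(y - 1)*(y + 1)*(y + 5)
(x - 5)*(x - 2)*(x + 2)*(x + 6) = x^4 + x^3 - 34*x^2 - 4*x + 120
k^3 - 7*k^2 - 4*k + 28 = (k - 7)*(k - 2)*(k + 2)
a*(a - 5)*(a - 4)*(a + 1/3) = a^4 - 26*a^3/3 + 17*a^2 + 20*a/3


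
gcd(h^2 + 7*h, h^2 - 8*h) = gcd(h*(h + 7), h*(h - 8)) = h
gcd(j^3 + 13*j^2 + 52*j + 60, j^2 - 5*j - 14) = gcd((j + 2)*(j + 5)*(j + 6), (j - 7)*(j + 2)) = j + 2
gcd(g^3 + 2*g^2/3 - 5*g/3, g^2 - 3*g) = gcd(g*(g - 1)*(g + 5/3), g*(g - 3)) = g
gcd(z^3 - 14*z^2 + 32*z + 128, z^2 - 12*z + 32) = z - 8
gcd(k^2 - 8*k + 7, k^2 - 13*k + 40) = 1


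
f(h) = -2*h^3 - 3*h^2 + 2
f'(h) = -6*h^2 - 6*h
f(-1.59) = 2.46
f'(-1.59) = -5.63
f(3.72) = -142.47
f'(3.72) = -105.35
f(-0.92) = 1.02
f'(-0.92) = 0.44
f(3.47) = -117.69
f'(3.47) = -93.07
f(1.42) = -9.78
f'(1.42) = -20.62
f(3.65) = -135.22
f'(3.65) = -101.84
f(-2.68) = 18.95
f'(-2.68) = -27.01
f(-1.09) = 1.03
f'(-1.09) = -0.59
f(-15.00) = 6077.00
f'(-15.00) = -1260.00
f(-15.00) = 6077.00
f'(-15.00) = -1260.00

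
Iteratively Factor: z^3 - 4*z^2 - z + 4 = (z + 1)*(z^2 - 5*z + 4) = (z - 1)*(z + 1)*(z - 4)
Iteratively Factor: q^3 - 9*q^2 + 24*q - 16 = (q - 4)*(q^2 - 5*q + 4) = (q - 4)*(q - 1)*(q - 4)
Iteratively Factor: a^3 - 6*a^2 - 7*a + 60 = (a - 5)*(a^2 - a - 12) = (a - 5)*(a - 4)*(a + 3)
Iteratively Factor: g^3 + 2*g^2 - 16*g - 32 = (g + 2)*(g^2 - 16) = (g - 4)*(g + 2)*(g + 4)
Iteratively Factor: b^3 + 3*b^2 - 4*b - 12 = (b + 3)*(b^2 - 4) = (b + 2)*(b + 3)*(b - 2)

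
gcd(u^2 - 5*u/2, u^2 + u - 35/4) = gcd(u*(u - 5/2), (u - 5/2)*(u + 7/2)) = u - 5/2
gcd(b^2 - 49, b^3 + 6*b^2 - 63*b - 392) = b + 7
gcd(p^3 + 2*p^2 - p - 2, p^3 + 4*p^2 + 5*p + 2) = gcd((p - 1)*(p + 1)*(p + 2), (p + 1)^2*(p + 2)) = p^2 + 3*p + 2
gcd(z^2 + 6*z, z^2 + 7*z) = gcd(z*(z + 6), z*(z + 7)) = z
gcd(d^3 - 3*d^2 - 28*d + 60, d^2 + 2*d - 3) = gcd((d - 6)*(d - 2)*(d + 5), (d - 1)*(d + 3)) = 1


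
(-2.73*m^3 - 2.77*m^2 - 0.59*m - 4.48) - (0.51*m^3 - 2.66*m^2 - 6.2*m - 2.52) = -3.24*m^3 - 0.11*m^2 + 5.61*m - 1.96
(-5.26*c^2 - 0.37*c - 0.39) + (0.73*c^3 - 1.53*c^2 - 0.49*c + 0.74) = 0.73*c^3 - 6.79*c^2 - 0.86*c + 0.35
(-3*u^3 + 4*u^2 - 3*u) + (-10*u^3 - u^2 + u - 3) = -13*u^3 + 3*u^2 - 2*u - 3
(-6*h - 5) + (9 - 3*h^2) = -3*h^2 - 6*h + 4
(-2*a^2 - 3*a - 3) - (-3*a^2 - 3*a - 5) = a^2 + 2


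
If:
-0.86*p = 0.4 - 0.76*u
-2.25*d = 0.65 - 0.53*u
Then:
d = 0.235555555555556*u - 0.288888888888889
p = 0.883720930232558*u - 0.465116279069767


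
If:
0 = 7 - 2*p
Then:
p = 7/2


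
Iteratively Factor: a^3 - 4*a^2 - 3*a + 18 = (a - 3)*(a^2 - a - 6) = (a - 3)^2*(a + 2)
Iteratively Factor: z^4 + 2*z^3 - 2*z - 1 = (z + 1)*(z^3 + z^2 - z - 1) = (z + 1)^2*(z^2 - 1) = (z - 1)*(z + 1)^2*(z + 1)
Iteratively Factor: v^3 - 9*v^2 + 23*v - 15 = (v - 1)*(v^2 - 8*v + 15) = (v - 3)*(v - 1)*(v - 5)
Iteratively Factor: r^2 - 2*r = (r - 2)*(r)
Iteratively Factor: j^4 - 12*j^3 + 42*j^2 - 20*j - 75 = (j - 5)*(j^3 - 7*j^2 + 7*j + 15) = (j - 5)*(j - 3)*(j^2 - 4*j - 5) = (j - 5)^2*(j - 3)*(j + 1)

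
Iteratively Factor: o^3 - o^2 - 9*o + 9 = (o - 3)*(o^2 + 2*o - 3) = (o - 3)*(o - 1)*(o + 3)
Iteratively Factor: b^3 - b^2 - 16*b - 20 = (b + 2)*(b^2 - 3*b - 10) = (b + 2)^2*(b - 5)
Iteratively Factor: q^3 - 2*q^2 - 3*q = (q)*(q^2 - 2*q - 3) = q*(q - 3)*(q + 1)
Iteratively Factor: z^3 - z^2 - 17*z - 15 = (z + 1)*(z^2 - 2*z - 15) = (z + 1)*(z + 3)*(z - 5)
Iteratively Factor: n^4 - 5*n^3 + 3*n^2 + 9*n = (n - 3)*(n^3 - 2*n^2 - 3*n) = n*(n - 3)*(n^2 - 2*n - 3) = n*(n - 3)*(n + 1)*(n - 3)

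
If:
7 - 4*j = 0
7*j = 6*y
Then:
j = 7/4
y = 49/24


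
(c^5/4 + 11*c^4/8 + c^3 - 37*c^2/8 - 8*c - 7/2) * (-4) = -c^5 - 11*c^4/2 - 4*c^3 + 37*c^2/2 + 32*c + 14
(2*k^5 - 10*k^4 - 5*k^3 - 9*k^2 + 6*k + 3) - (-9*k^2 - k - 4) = 2*k^5 - 10*k^4 - 5*k^3 + 7*k + 7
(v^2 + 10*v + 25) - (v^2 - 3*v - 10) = 13*v + 35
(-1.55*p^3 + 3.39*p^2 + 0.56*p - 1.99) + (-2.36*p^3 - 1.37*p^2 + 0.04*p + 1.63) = -3.91*p^3 + 2.02*p^2 + 0.6*p - 0.36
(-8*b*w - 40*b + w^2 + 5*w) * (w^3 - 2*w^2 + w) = -8*b*w^4 - 24*b*w^3 + 72*b*w^2 - 40*b*w + w^5 + 3*w^4 - 9*w^3 + 5*w^2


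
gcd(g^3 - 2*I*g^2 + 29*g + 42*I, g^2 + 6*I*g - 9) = g + 3*I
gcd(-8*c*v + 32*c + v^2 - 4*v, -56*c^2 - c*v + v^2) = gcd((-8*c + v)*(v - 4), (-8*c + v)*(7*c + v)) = -8*c + v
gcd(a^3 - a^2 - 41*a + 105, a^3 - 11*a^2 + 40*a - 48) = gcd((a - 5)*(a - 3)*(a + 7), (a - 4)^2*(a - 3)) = a - 3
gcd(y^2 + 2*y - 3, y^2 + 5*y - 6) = y - 1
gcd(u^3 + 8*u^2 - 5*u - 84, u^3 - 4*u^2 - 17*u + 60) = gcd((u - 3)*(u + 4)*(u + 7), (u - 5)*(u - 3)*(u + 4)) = u^2 + u - 12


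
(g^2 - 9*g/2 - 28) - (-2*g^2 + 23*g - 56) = 3*g^2 - 55*g/2 + 28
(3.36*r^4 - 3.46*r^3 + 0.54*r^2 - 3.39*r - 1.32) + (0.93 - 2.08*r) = 3.36*r^4 - 3.46*r^3 + 0.54*r^2 - 5.47*r - 0.39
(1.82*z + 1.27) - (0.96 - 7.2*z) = 9.02*z + 0.31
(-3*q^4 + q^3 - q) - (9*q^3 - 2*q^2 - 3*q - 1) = -3*q^4 - 8*q^3 + 2*q^2 + 2*q + 1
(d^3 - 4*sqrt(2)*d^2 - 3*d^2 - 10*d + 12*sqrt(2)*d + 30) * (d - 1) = d^4 - 4*sqrt(2)*d^3 - 4*d^3 - 7*d^2 + 16*sqrt(2)*d^2 - 12*sqrt(2)*d + 40*d - 30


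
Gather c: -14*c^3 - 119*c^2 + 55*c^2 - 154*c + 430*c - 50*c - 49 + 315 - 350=-14*c^3 - 64*c^2 + 226*c - 84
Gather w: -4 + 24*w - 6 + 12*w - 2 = 36*w - 12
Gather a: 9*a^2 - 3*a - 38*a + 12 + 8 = 9*a^2 - 41*a + 20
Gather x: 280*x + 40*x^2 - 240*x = 40*x^2 + 40*x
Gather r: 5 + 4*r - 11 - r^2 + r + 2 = -r^2 + 5*r - 4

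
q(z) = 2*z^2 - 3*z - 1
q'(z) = 4*z - 3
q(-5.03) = 64.69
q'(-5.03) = -23.12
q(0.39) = -1.87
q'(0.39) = -1.44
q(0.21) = -1.54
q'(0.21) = -2.16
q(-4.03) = 43.57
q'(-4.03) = -19.12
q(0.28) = -1.68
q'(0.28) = -1.88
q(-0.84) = 2.93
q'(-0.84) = -6.36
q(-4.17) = 46.29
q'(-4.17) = -19.68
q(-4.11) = 45.11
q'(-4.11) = -19.44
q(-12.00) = 323.00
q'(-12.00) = -51.00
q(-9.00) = 188.00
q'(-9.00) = -39.00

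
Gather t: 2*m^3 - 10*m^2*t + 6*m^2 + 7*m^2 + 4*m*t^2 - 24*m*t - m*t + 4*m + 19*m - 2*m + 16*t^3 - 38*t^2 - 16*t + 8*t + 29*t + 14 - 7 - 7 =2*m^3 + 13*m^2 + 21*m + 16*t^3 + t^2*(4*m - 38) + t*(-10*m^2 - 25*m + 21)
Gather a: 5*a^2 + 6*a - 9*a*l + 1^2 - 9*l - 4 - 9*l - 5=5*a^2 + a*(6 - 9*l) - 18*l - 8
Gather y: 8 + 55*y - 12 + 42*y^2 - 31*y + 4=42*y^2 + 24*y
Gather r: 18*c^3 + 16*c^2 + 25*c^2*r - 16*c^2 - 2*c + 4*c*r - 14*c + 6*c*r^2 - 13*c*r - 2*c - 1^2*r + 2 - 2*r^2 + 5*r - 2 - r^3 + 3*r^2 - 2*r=18*c^3 - 18*c - r^3 + r^2*(6*c + 1) + r*(25*c^2 - 9*c + 2)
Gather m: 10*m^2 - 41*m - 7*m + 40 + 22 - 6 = 10*m^2 - 48*m + 56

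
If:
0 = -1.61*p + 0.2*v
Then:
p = 0.124223602484472*v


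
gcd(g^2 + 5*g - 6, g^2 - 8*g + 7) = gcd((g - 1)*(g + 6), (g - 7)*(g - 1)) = g - 1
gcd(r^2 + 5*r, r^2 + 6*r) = r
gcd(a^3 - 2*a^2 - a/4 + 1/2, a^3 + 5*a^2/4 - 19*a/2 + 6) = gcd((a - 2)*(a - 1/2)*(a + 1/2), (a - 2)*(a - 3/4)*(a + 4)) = a - 2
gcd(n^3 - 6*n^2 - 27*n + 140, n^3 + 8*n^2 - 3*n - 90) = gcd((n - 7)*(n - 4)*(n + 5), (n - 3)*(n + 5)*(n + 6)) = n + 5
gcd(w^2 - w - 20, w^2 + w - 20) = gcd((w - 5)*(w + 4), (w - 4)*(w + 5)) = 1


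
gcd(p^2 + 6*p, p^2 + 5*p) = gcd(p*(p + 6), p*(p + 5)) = p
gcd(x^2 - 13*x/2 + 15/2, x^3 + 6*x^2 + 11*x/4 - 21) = x - 3/2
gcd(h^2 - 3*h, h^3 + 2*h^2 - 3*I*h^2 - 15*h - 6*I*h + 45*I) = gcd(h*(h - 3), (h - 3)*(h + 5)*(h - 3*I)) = h - 3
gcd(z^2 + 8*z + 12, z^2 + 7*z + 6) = z + 6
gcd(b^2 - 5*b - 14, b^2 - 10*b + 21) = b - 7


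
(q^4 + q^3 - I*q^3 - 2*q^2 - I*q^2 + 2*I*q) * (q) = q^5 + q^4 - I*q^4 - 2*q^3 - I*q^3 + 2*I*q^2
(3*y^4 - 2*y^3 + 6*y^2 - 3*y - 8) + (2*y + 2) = 3*y^4 - 2*y^3 + 6*y^2 - y - 6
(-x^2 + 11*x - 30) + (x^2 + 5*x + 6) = 16*x - 24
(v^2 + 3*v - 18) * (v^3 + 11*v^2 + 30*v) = v^5 + 14*v^4 + 45*v^3 - 108*v^2 - 540*v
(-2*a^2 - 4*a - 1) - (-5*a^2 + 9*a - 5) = 3*a^2 - 13*a + 4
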